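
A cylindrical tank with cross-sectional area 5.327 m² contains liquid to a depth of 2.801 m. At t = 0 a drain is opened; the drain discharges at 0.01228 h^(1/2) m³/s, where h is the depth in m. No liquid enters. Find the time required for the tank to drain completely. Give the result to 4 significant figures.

1452 s

A dh/dt = −Q_out = −0.01228 √h.
Separate and integrate: 2(√h − √h₀) = −(0.01228/A) t.
Tank is empty when √h = 0: t_empty = 2A√h₀/0.01228.
t_empty = 2·5.327·√2.801/0.01228 = 10.6540·1.67362/0.01228 = 1452.01 s.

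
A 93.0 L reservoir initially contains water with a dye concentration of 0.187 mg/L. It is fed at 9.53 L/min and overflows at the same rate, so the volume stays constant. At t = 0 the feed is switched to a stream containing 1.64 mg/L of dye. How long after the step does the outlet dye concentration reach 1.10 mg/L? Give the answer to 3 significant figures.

Species balance: V dC/dt = Q(C_in − C) ⇒ τ = V/Q = 9.7587 min.
C(t) = C_in + (C₀ − C_in) e^(−t/τ). Set C = 1.10 and solve for t:
e^(−t/τ) = (C − C_in)/(C₀ − C_in) = (1.10 − 1.64)/(0.187 − 1.64) = 0.37164
t = −τ ln(…) = 9.7587 × 0.98982 = 9.6593 min.

9.66 min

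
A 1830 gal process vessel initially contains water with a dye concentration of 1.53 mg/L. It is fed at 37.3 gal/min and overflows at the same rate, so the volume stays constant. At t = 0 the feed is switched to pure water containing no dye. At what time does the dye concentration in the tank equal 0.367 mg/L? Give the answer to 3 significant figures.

70.0 min

Species balance: V dC/dt = Q(C_in − C) ⇒ τ = V/Q = 49.062 min.
C(t) = C_in + (C₀ − C_in) e^(−t/τ). Set C = 0.367 and solve for t:
e^(−t/τ) = (C − C_in)/(C₀ − C_in) = (0.367 − 0)/(1.53 − 0) = 0.23987
t = −τ ln(…) = 49.062 × 1.4277 = 70.043 min.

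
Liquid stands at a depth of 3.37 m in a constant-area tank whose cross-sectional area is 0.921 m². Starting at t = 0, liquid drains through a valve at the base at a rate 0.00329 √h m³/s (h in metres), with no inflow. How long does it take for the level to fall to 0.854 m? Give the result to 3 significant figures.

Accumulation of liquid (constant cross-section A): A dh/dt = −0.00329 √h.
Separate and integrate: 2(√h − √h₀) = −(0.00329/A) t.
t = 2A(√h₀ − √h)/0.00329 = 2·0.921·(√3.37 − √0.854)/0.00329
  = 1.8420 × (1.8358 − 0.92412) / 0.00329 = 510.40 s.

510 s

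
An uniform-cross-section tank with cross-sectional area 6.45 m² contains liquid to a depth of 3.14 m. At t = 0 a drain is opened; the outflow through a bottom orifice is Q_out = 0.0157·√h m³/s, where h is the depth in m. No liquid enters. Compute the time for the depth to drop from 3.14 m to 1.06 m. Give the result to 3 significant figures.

610 s

Accumulation of liquid (constant cross-section A): A dh/dt = −0.0157 √h.
This is separable: 2 d(√h)/dt = −0.0157/A, so √h = √h₀ − (0.0157/(2A)) t.
t = 2A(√h₀ − √h)/0.0157 = 2·6.45·(√3.14 − √1.06)/0.0157
  = 12.900 × (1.7720 − 1.0296) / 0.0157 = 610.03 s.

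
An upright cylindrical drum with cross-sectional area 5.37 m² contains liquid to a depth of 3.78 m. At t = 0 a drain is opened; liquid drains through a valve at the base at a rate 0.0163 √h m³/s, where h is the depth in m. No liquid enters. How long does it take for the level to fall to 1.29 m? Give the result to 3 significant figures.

533 s

Accumulation of liquid (constant cross-section A): A dh/dt = −0.0163 √h.
∫ h^(−1/2) dh = −(0.0163/A) ∫ dt, giving 2√h = 2√h₀ − (0.0163/A) t.
t = 2A(√h₀ − √h)/0.0163 = 2·5.37·(√3.78 − √1.29)/0.0163
  = 10.740 × (1.9442 − 1.1358) / 0.0163 = 532.68 s.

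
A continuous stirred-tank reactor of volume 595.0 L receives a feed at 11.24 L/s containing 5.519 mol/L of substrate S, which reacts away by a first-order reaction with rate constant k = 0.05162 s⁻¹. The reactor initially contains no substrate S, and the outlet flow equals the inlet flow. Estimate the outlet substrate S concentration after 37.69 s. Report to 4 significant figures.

Species balance: V dC/dt = Q C_in − Q C − k V C.
dC/dt = (Q/V) C_in − (Q/V + k) C; effective rate a = Q/V + k = 0.0188908 + 0.05162 = 0.0705108 s⁻¹.
C_ss = Q C_in/(Q + kV) = 1.47861 mol/L; C(t) = C_ss + (C₀ − C_ss) e^(−a t).
C(37.69) = 1.47861 + (-1.47861)·e^(−0.0705108·37.69) = 1.47861 + (-1.47861)·0.0701198 = 1.37493 mol/L.

1.375 mol/L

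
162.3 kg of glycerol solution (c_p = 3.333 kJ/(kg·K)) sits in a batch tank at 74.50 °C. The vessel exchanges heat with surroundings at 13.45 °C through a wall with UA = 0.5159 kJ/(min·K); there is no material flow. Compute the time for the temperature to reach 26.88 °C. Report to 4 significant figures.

1588 min

Heat balance on the well-mixed liquid: M c_p dT/dt = −UA(T − T_amb).
τ = M c_p/UA = 1048.55 min; T_ss = T_amb = 13.4500 °C.
T(t) = T_ss + (T₀ − T_ss)e^(−t/τ); set T = 26.88:
t = −τ ln[(T − T_ss)/(T₀ − T_ss)] = −1048.55 · ln(0.219984) = 1587.71 min.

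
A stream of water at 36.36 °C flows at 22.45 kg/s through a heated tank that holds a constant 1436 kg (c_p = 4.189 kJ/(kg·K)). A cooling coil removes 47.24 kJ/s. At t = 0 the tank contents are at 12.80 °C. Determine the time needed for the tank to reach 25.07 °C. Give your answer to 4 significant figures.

48.59 s

Energy balance: M c_p dT/dt = ṁ c_p (T_in − T) − 47.24.
τ = M/ṁ = 63.9644 s; T_ss = T_in − Q̇/(ṁ c_p) = 35.8577 °C.
T(t) = T_ss + (T₀ − T_ss) e^(−t/τ). Set T = 25.07:
e^(−t/τ) = (25.07 − 35.8577)/(12.80 − 35.8577) = 0.467856
t = −63.9644 · ln(0.467856) = 48.5870 s.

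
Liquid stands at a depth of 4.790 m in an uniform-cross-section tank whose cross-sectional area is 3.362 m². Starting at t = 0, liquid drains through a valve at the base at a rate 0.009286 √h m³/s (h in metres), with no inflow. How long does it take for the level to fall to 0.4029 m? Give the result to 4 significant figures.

With no inflow, A dh/dt = −0.009286 √h.
∫ h^(−1/2) dh = −(0.009286/A) ∫ dt, giving 2√h = 2√h₀ − (0.009286/A) t.
t = 2A(√h₀ − √h)/0.009286 = 2·3.362·(√4.790 − √0.4029)/0.009286
  = 6.72400 × (2.18861 − 0.634744) / 0.009286 = 1125.15 s.

1125 s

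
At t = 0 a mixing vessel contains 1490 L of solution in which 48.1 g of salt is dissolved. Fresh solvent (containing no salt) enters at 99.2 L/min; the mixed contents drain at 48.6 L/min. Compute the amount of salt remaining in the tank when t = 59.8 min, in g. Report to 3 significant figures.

Total volume: dV/dt = Q_in − Q_out = 50.600 L/min, so V(t) = 1490 + 50.600 t and V(59.8) = 4515.9 L.
Species balance (pure solvent in): dm/dt = −Q_out · m/V(t).
Separate: dm/m = −Q_out dt/V(t) ⇒ ln(m/m₀) = −(Q_out/(Q_in−Q_out)) ln(V/V₀).
m = m₀ (V₀/V)^(Q_out/(Q_in−Q_out)) = 48.1 × (1490/4515.9)^(0.96047) = 16.581 g.

16.6 g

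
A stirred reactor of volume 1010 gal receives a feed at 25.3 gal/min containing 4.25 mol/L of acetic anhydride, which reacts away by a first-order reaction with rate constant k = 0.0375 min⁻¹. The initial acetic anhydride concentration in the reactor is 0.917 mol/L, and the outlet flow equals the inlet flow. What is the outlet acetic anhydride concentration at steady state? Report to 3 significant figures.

Species balance: V dC/dt = Q C_in − Q C − k V C.
At steady state: 0 = Q C_in − (Q + kV) C_ss, so C_ss = Q C_in/(Q + kV).
C_ss = 25.3·4.25/(25.3 + 0.0375·1010) = 107.53/63.175 = 1.7020 mol/L.

1.70 mol/L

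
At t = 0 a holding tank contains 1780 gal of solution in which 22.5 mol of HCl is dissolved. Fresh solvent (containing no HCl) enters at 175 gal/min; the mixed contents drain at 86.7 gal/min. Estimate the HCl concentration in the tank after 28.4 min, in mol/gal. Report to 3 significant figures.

0.00221 mol/gal

Let m(t) be the amount of HCl. Volume: V(t) = V₀ + (Q_in − Q_out) t = 1780 + 88.300 t; V(28.4) = 4287.7 gal.
Solute balance: dm/dt = 0 − Q_out C = −Q_out m/V(t).
dm/m = −Q_out dt/(V₀ + 88.300 t); integrating gives ln(m/m₀) = −(Q_out/(Q_in−Q_out)) ln(V/V₀).
m = m₀ (V₀/V)^(Q_out/(Q_in−Q_out)) = 22.5 × (1780/4287.7)^(0.98188) = 9.4906 mol.
C = m/V = 9.4906/4287.7 = 0.0022134 mol/gal.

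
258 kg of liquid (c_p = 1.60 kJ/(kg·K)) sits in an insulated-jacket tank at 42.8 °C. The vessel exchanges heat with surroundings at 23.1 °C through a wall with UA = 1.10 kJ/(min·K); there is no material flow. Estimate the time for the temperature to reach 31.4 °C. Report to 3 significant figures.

Lumped-capacitance energy balance: M c_p dT/dt = UA(T_amb − T).
τ = M c_p/UA = 375.27 min; T_ss = T_amb = 23.100 °C.
T(t) = T_ss + (T₀ − T_ss)e^(−t/τ); set T = 31.4:
t = −τ ln[(T − T_ss)/(T₀ − T_ss)] = −375.27 · ln(0.42132) = 324.37 min.

324 min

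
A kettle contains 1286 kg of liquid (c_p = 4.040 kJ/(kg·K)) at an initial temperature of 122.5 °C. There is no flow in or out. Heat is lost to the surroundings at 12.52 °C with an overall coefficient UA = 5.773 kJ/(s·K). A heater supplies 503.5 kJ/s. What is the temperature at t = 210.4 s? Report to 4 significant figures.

M c_p dT/dt = −UA(T − T_amb) + Q̇.
dT/dt = (T_ss − T)/τ with T_ss = T_amb + Q̇/UA = 12.52 + 503.5/5.773 = 99.7364 °C, τ = M c_p/UA = 1286·4.040/5.773 = 899.955 s.
Integrating: T(t) = T_ss + (T₀ − T_ss) e^(−t/τ).
T(210.4) = 99.7364 + (22.7636)·0.791528 = 117.754 °C.

117.8 °C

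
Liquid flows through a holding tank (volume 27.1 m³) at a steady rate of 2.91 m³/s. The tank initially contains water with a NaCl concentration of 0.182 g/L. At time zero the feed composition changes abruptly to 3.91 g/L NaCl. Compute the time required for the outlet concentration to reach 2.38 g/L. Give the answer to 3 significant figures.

8.29 s

Species balance: V dC/dt = Q(C_in − C) ⇒ τ = V/Q = 9.3127 s.
C(t) = C_in + (C₀ − C_in) e^(−t/τ). Set C = 2.38 and solve for t:
e^(−t/τ) = (C − C_in)/(C₀ − C_in) = (2.38 − 3.91)/(0.182 − 3.91) = 0.41041
t = −τ ln(…) = 9.3127 × 0.89060 = 8.2939 s.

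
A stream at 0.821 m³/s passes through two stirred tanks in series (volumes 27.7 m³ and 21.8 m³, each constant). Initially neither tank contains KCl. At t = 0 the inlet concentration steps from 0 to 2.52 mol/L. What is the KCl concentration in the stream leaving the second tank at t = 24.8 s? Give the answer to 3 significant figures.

0.506 mol/L

Time constants: τᵢ = Vᵢ/Q for each well-mixed tank.
τ₁ = 27.7/0.821 = 33.739 s; τ₂ = 21.8/0.821 = 26.553 s.
Solving the cascade with C₁(0)=C₂(0)=0 gives C₂(t) = C_in[1 − (τ₁ e^(−t/τ₁) − τ₂ e^(−t/τ₂))/(τ₁ − τ₂)].
At t = 24.8: e^(−t/τ₁) = 0.47948, e^(−t/τ₂) = 0.39299.
C₂ = 2.52·[1 − (33.739·0.47948 − 26.553·0.39299)/(7.1864)] = 2.52·0.20092 = 0.50631 mol/L.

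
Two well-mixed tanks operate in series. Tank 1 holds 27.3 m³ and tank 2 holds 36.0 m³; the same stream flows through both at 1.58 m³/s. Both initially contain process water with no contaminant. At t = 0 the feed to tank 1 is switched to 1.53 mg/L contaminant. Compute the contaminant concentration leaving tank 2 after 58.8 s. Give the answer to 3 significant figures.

Species balance on tank i: dCᵢ/dt = (Cᵢ₋₁ − Cᵢ)/τᵢ with τᵢ = Vᵢ/Q.
τ₁ = 27.3/1.58 = 17.278 s; τ₂ = 36.0/1.58 = 22.785 s.
Tank 1: C₁ = C_in(1 − e^(−t/τ₁)). Tank 2 (τ₁ ≠ τ₂): C₂ = C_in[1 − (τ₁ e^(−t/τ₁) − τ₂ e^(−t/τ₂))/(τ₁ − τ₂)].
At t = 58.8: e^(−t/τ₁) = 0.033271, e^(−t/τ₂) = 0.075724.
C₂ = 1.53·[1 − (17.278·0.033271 − 22.785·0.075724)/(-5.5063)] = 1.53·0.79106 = 1.2103 mg/L.

1.21 mg/L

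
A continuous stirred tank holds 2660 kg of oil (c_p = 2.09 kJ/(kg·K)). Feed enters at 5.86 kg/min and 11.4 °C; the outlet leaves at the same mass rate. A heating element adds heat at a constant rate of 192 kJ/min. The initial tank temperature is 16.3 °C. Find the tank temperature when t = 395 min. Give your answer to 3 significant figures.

22.6 °C

Energy balance: M c_p dT/dt = ṁ c_p (T_in − T) + 192.
τ = M/ṁ = 453.92 min; T_ss = T_in + Q̇/(ṁ c_p) = 11.4 + 192/(5.86·2.09) = 27.077 °C.
Solution: T(t) = T_ss + (T₀ − T_ss) e^(−t/τ).
T(395) = 27.077 + (-10.777)·e^(−395/453.92) = 27.077 + (-10.777)·0.41887 = 22.563 °C.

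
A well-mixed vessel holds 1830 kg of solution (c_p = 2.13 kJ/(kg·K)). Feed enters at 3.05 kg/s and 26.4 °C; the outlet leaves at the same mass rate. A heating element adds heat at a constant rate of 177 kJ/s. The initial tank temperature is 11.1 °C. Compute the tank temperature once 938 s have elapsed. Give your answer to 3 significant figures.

First-law balance (no shaft work): M c_p dT/dt = ṁ c_p (T_in − T) + 177.
τ = M/ṁ = 600.00 s; T_ss = T_in + Q̇/(ṁ c_p) = 26.4 + 177/(3.05·2.13) = 53.645 °C.
Solution: T(t) = T_ss + (T₀ − T_ss) e^(−t/τ).
T(938) = 53.645 + (-42.545)·e^(−938/600.00) = 53.645 + (-42.545)·0.20944 = 44.735 °C.

44.7 °C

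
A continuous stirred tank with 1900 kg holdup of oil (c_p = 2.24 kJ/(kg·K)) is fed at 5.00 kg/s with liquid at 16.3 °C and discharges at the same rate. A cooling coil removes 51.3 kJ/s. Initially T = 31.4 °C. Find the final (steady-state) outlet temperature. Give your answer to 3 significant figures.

First-law balance (no shaft work): M c_p dT/dt = ṁ c_p (T_in − T) − 51.3.
At steady state dT/dt = 0 ⇒ T_ss = T_in − Q̇/(ṁ c_p) = 16.3 − 51.3/(5.00·2.24) = 11.720 °C.

11.7 °C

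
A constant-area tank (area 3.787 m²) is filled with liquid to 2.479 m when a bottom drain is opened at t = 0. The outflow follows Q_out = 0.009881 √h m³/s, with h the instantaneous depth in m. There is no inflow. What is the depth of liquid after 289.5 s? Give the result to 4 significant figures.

1.432 m

Mass balance (ρ constant): A dh/dt = −0.009881 √h.
∫ h^(−1/2) dh = −(0.009881/A) ∫ dt, giving 2√h = 2√h₀ − (0.009881/A) t.
√h = √2.479 − 0.009881·289.5/(2·3.787) = 1.57448 − 0.377680 = 1.19680.
h = 1.19680² = 1.43234 m.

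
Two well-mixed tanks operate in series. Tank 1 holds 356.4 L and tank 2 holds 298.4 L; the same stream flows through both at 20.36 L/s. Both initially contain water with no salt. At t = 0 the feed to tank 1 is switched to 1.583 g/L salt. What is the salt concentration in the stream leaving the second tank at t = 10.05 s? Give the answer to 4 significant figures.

Time constants: τᵢ = Vᵢ/Q for each well-mixed tank.
τ₁ = 356.4/20.36 = 17.5049 s; τ₂ = 298.4/20.36 = 14.6562 s.
Solving the cascade with C₁(0)=C₂(0)=0 gives C₂(t) = C_in[1 − (τ₁ e^(−t/τ₁) − τ₂ e^(−t/τ₂))/(τ₁ − τ₂)].
At t = 10.05: e^(−t/τ₁) = 0.563198, e^(−t/τ₂) = 0.503729.
C₂ = 1.583·[1 − (17.5049·0.563198 − 14.6562·0.503729)/(2.84872)] = 1.583·0.130845 = 0.207128 g/L.

0.2071 g/L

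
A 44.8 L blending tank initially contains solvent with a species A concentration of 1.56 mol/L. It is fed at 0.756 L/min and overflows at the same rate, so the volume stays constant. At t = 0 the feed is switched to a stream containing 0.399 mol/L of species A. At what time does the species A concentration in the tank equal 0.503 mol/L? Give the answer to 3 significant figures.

143 min

Species balance: V dC/dt = Q(C_in − C) ⇒ τ = V/Q = 59.259 min.
C(t) = C_in + (C₀ − C_in) e^(−t/τ). Set C = 0.503 and solve for t:
e^(−t/τ) = (C − C_in)/(C₀ − C_in) = (0.503 − 0.399)/(1.56 − 0.399) = 0.089578
t = −τ ln(…) = 59.259 × 2.4126 = 142.97 min.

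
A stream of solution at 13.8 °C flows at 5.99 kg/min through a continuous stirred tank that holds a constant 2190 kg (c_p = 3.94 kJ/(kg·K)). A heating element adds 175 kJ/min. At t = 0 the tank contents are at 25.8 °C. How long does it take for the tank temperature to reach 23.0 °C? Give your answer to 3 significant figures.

M c_p dT/dt = ṁ c_p (T_in − T) + Q̇.
τ = M/ṁ = 365.61 min; T_ss = T_in + Q̇/(ṁ c_p) = 21.215 °C.
T(t) = T_ss + (T₀ − T_ss) e^(−t/τ). Set T = 23.0:
e^(−t/τ) = (23.0 − 21.215)/(25.8 − 21.215) = 0.38930
t = −365.61 · ln(0.38930) = 344.91 min.

345 min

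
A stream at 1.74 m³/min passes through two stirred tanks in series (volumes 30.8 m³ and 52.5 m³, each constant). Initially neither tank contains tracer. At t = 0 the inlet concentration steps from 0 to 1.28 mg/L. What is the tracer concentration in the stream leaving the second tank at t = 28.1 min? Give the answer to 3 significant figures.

0.431 mg/L

Species balance on tank i: dCᵢ/dt = (Cᵢ₋₁ − Cᵢ)/τᵢ with τᵢ = Vᵢ/Q.
τ₁ = 30.8/1.74 = 17.701 min; τ₂ = 52.5/1.74 = 30.172 min.
Tank 1: C₁ = C_in(1 − e^(−t/τ₁)). Tank 2 (τ₁ ≠ τ₂): C₂ = C_in[1 − (τ₁ e^(−t/τ₁) − τ₂ e^(−t/τ₂))/(τ₁ − τ₂)].
At t = 28.1: e^(−t/τ₁) = 0.20444, e^(−t/τ₂) = 0.39404.
C₂ = 1.28·[1 − (17.701·0.20444 − 30.172·0.39404)/(-12.471)] = 1.28·0.33687 = 0.43119 mg/L.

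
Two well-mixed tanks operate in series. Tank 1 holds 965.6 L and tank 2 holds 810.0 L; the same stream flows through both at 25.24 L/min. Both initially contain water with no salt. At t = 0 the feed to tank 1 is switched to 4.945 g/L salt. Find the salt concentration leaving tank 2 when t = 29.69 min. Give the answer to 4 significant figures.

Species balance on tank i: dCᵢ/dt = (Cᵢ₋₁ − Cᵢ)/τᵢ with τᵢ = Vᵢ/Q.
τ₁ = 965.6/25.24 = 38.2567 min; τ₂ = 810.0/25.24 = 32.0919 min.
Tank 1: C₁ = C_in(1 − e^(−t/τ₁)). Tank 2 (τ₁ ≠ τ₂): C₂ = C_in[1 − (τ₁ e^(−t/τ₁) − τ₂ e^(−t/τ₂))/(τ₁ − τ₂)].
At t = 29.69: e^(−t/τ₁) = 0.460210, e^(−t/τ₂) = 0.396470.
C₂ = 4.945·[1 − (38.2567·0.460210 − 32.0919·0.396470)/(6.16482)] = 4.945·0.207982 = 1.02847 g/L.

1.028 g/L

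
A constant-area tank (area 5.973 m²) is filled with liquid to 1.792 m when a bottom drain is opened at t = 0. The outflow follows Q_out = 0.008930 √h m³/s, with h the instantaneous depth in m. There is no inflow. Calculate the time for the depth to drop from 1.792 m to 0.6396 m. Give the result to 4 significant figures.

720.9 s

Unsteady balance on liquid volume: A dh/dt = −0.008930 √h.
∫ h^(−1/2) dh = −(0.008930/A) ∫ dt, giving 2√h = 2√h₀ − (0.008930/A) t.
t = 2A(√h₀ − √h)/0.008930 = 2·5.973·(√1.792 − √0.6396)/0.008930
  = 11.9460 × (1.33866 − 0.799750) / 0.008930 = 720.915 s.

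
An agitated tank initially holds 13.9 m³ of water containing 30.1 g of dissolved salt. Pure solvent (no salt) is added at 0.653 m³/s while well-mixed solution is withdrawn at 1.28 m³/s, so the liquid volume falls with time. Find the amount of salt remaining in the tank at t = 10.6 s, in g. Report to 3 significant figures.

7.98 g

Let m(t) be the amount of salt. Volume: V(t) = V₀ + (Q_in − Q_out) t = 13.9 − 0.62700 t; V(10.6) = 7.2538 m³.
No salt enters, so dm/dt = −Q_out · (m/V).
Separate: dm/m = −Q_out dt/V(t) ⇒ ln(m/m₀) = −(Q_out/(Q_in−Q_out)) ln(V/V₀).
m = m₀ (V₀/V)^(Q_out/(Q_in−Q_out)) = 30.1 × (13.9/7.2538)^(-2.0415) = 7.9791 g.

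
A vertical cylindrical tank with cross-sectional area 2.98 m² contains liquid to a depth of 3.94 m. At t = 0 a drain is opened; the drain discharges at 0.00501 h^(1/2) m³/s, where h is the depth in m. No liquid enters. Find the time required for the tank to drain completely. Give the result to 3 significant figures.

2360 s

With no inflow, A dh/dt = −0.00501 √h.
This is separable: 2 d(√h)/dt = −0.00501/A, so √h = √h₀ − (0.00501/(2A)) t.
Set h = 0: 2√h₀ = (0.00501/A) t_empty ⇒ t_empty = 2A√h₀/0.00501.
t_empty = 2·2.98·√3.94/0.00501 = 5.9600·1.9849/0.00501 = 2361.3 s.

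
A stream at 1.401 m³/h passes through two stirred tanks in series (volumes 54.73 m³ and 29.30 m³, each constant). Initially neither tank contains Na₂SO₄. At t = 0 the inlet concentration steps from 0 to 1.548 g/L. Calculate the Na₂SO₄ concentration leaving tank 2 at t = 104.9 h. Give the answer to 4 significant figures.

1.333 g/L

Species balance on tank i: dCᵢ/dt = (Cᵢ₋₁ − Cᵢ)/τᵢ with τᵢ = Vᵢ/Q.
τ₁ = 54.73/1.401 = 39.0650 h; τ₂ = 29.30/1.401 = 20.9136 h.
Tank 1: C₁ = C_in(1 − e^(−t/τ₁)). Tank 2 (τ₁ ≠ τ₂): C₂ = C_in[1 − (τ₁ e^(−t/τ₁) − τ₂ e^(−t/τ₂))/(τ₁ − τ₂)].
At t = 104.9: e^(−t/τ₁) = 0.0682027, e^(−t/τ₂) = 0.00663188.
C₂ = 1.548·[1 − (39.0650·0.0682027 − 20.9136·0.00663188)/(18.1513)] = 1.548·0.860857 = 1.33261 g/L.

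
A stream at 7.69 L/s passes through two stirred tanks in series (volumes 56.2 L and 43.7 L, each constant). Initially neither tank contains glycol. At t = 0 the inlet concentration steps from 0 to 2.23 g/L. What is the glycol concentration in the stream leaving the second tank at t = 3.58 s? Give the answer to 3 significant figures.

Species balance on tank i: dCᵢ/dt = (Cᵢ₋₁ − Cᵢ)/τᵢ with τᵢ = Vᵢ/Q.
τ₁ = 56.2/7.69 = 7.3082 s; τ₂ = 43.7/7.69 = 5.6827 s.
Solving the cascade with C₁(0)=C₂(0)=0 gives C₂(t) = C_in[1 − (τ₁ e^(−t/τ₁) − τ₂ e^(−t/τ₂))/(τ₁ − τ₂)].
At t = 3.58: e^(−t/τ₁) = 0.61271, e^(−t/τ₂) = 0.53260.
C₂ = 2.23·[1 − (7.3082·0.61271 − 5.6827·0.53260)/(1.6255)] = 2.23·0.10722 = 0.23911 g/L.

0.239 g/L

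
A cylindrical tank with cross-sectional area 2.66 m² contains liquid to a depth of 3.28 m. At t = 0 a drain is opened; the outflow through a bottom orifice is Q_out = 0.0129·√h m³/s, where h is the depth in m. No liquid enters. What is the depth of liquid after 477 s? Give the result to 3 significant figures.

A dh/dt = −Q_out = −0.0129 √h.
Separate and integrate: 2(√h − √h₀) = −(0.0129/A) t.
√h = √3.28 − 0.0129·477/(2·2.66) = 1.8111 − 1.1566 = 0.65444.
h = 0.65444² = 0.42829 m.

0.428 m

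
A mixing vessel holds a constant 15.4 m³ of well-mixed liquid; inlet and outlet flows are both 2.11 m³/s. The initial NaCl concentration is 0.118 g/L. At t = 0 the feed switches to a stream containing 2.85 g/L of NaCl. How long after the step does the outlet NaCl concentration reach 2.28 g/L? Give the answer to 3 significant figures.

Species balance: V dC/dt = Q(C_in − C) ⇒ τ = V/Q = 7.2986 s.
C(t) = C_in + (C₀ − C_in) e^(−t/τ). Set C = 2.28 and solve for t:
e^(−t/τ) = (C − C_in)/(C₀ − C_in) = (2.28 − 2.85)/(0.118 − 2.85) = 0.20864
t = −τ ln(…) = 7.2986 × 1.5672 = 11.438 s.

11.4 s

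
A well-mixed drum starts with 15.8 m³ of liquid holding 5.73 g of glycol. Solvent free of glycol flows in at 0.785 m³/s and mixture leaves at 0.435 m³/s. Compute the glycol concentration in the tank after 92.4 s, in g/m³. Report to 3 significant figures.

Total volume: dV/dt = Q_in − Q_out = 0.35000 m³/s, so V(t) = 15.8 + 0.35000 t and V(92.4) = 48.140 m³.
Species balance (pure solvent in): dm/dt = −Q_out · m/V(t).
Separate: dm/m = −Q_out dt/V(t) ⇒ ln(m/m₀) = −(Q_out/(Q_in−Q_out)) ln(V/V₀).
m = m₀ (V₀/V)^(Q_out/(Q_in−Q_out)) = 5.73 × (15.8/48.140)^(1.2429) = 1.4348 g.
C = m/V = 1.4348/48.140 = 0.029805 g/m³.

0.0298 g/m³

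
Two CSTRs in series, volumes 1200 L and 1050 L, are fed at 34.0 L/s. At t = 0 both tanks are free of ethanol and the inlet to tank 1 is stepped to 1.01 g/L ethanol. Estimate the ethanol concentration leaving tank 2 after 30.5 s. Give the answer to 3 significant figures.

0.238 g/L

Species balance on tank i: dCᵢ/dt = (Cᵢ₋₁ − Cᵢ)/τᵢ with τᵢ = Vᵢ/Q.
τ₁ = 1200/34.0 = 35.294 s; τ₂ = 1050/34.0 = 30.882 s.
Solving the cascade with C₁(0)=C₂(0)=0 gives C₂(t) = C_in[1 − (τ₁ e^(−t/τ₁) − τ₂ e^(−t/τ₂))/(τ₁ − τ₂)].
At t = 30.5: e^(−t/τ₁) = 0.42140, e^(−t/τ₂) = 0.37246.
C₂ = 1.01·[1 − (35.294·0.42140 − 30.882·0.37246)/(4.4118)] = 1.01·0.23602 = 0.23838 g/L.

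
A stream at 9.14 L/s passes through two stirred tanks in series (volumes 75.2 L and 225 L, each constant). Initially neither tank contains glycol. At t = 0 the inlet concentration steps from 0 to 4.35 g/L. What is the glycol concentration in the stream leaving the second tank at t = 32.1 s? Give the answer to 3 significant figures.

2.62 g/L

Species balance on tank i: dCᵢ/dt = (Cᵢ₋₁ − Cᵢ)/τᵢ with τᵢ = Vᵢ/Q.
τ₁ = 75.2/9.14 = 8.2276 s; τ₂ = 225/9.14 = 24.617 s.
Solving the cascade with C₁(0)=C₂(0)=0 gives C₂(t) = C_in[1 − (τ₁ e^(−t/τ₁) − τ₂ e^(−t/τ₂))/(τ₁ − τ₂)].
At t = 32.1: e^(−t/τ₁) = 0.020211, e^(−t/τ₂) = 0.27145.
C₂ = 4.35·[1 − (8.2276·0.020211 − 24.617·0.27145)/(-16.389)] = 4.35·0.60243 = 2.6206 g/L.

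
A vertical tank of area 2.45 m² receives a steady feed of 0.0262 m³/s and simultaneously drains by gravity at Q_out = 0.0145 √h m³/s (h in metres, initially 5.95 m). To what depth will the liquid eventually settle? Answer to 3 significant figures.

3.26 m

A dh/dt = Q_in − 0.0145 √h. Steady state requires inflow = outflow:
Q_in = 0.0145 √h_ss ⇒ √h_ss = 0.0262/0.0145 = 1.8069.
h_ss = 1.8069² = 3.2649 m. (Since h₀ = 5.95 m > h_ss, the level will fall toward this value.)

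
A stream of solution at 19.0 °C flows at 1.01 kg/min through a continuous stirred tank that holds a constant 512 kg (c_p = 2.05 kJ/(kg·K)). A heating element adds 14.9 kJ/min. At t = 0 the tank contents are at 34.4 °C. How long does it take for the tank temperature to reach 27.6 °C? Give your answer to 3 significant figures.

M c_p dT/dt = ṁ c_p (T_in − T) + Q̇.
τ = M/ṁ = 506.93 min; T_ss = T_in + Q̇/(ṁ c_p) = 26.196 °C.
T(t) = T_ss + (T₀ − T_ss) e^(−t/τ). Set T = 27.6:
e^(−t/τ) = (27.6 − 26.196)/(34.4 − 26.196) = 0.17110
t = −506.93 · ln(0.17110) = 894.98 min.

895 min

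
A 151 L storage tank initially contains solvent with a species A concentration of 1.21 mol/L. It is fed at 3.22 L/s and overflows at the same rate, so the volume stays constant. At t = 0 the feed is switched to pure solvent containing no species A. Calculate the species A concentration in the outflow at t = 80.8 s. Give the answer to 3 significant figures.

0.216 mol/L

Accumulation = in − out for the solute gives V dC/dt = Q(C_in − C).
So dC/dt = (C_in − C)/τ with τ = V/Q = 151/3.22 = 46.894 s.
C approaches C_in exponentially: C(t) = C_in + (C₀ − C_in) e^(−t/τ).
C(80.8) = 0 + (1.21 − 0)·e^(−80.8/46.894) = 0 + (1.2100)·0.17853 = 0.21602 mol/L.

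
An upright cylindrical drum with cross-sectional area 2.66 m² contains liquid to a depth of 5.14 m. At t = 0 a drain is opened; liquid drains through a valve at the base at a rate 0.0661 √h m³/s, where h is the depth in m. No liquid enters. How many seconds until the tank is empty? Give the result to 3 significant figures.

Mass balance (ρ constant): A dh/dt = −0.0661 √h.
Separate and integrate: 2(√h − √h₀) = −(0.0661/A) t.
Tank is empty when √h = 0: t_empty = 2A√h₀/0.0661.
t_empty = 2·2.66·√5.14/0.0661 = 5.3200·2.2672/0.0661 = 182.47 s.

182 s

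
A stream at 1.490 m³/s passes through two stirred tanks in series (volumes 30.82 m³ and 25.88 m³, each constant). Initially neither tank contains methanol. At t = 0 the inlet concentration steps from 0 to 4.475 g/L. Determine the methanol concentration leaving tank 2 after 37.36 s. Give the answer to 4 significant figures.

Species balance on tank i: dCᵢ/dt = (Cᵢ₋₁ − Cᵢ)/τᵢ with τᵢ = Vᵢ/Q.
τ₁ = 30.82/1.490 = 20.6846 s; τ₂ = 25.88/1.490 = 17.3691 s.
Solving the cascade with C₁(0)=C₂(0)=0 gives C₂(t) = C_in[1 − (τ₁ e^(−t/τ₁) − τ₂ e^(−t/τ₂))/(τ₁ − τ₂)].
At t = 37.36: e^(−t/τ₁) = 0.164281, e^(−t/τ₂) = 0.116374.
C₂ = 4.475·[1 − (20.6846·0.164281 − 17.3691·0.116374)/(3.31544)] = 4.475·0.584744 = 2.61673 g/L.

2.617 g/L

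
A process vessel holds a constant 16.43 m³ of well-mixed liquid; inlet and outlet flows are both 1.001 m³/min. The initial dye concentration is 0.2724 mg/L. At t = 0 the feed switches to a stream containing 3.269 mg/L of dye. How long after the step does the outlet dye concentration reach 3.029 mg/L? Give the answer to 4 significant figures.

41.44 min

Transient balance on the dissolved component: V dC/dt = Q(C_in − C), so τ = V/Q = 16.4136 min.
C(t) = C_in + (C₀ − C_in) e^(−t/τ). Set C = 3.029 and solve for t:
e^(−t/τ) = (C − C_in)/(C₀ − C_in) = (3.029 − 3.269)/(0.2724 − 3.269) = 0.0800908
t = −τ ln(…) = 16.4136 × 2.52459 = 41.4377 min.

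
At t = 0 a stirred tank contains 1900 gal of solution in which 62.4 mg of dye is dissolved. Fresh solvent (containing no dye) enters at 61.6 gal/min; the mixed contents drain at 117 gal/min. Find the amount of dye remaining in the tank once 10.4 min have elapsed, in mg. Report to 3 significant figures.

29.1 mg

Let m(t) be the amount of dye. Volume: V(t) = V₀ + (Q_in − Q_out) t = 1900 − 55.400 t; V(10.4) = 1323.8 gal.
Solute balance: dm/dt = 0 − Q_out C = −Q_out m/V(t).
Separate: dm/m = −Q_out dt/V(t) ⇒ ln(m/m₀) = −(Q_out/(Q_in−Q_out)) ln(V/V₀).
m = m₀ (V₀/V)^(Q_out/(Q_in−Q_out)) = 62.4 × (1900/1323.8)^(-2.1119) = 29.093 mg.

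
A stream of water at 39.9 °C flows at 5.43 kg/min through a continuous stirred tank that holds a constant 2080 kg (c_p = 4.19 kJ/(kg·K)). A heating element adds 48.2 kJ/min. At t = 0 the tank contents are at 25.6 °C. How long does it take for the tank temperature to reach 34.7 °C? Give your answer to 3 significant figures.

M c_p dT/dt = ṁ c_p (T_in − T) + Q̇.
τ = M/ṁ = 383.06 min; T_ss = T_in + Q̇/(ṁ c_p) = 42.019 °C.
T(t) = T_ss + (T₀ − T_ss) e^(−t/τ). Set T = 34.7:
e^(−t/τ) = (34.7 − 42.019)/(25.6 − 42.019) = 0.44575
t = −383.06 · ln(0.44575) = 309.51 min.

310 min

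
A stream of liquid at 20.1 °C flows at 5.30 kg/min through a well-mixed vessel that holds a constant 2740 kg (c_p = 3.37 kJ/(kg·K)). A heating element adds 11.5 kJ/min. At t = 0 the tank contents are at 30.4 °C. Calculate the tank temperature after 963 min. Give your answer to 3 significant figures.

Unsteady energy balance on the tank contents: M c_p dT/dt = ṁ c_p (T_in − T) + 11.5.
τ = M/ṁ = 516.98 min; T_ss = T_in + Q̇/(ṁ c_p) = 20.1 + 11.5/(5.30·3.37) = 20.744 °C.
T approaches T_ss exponentially: T(t) = T_ss + (T₀ − T_ss) e^(−t/τ).
T(963) = 20.744 + (9.6561)·e^(−963/516.98) = 20.744 + (9.6561)·0.15525 = 22.243 °C.

22.2 °C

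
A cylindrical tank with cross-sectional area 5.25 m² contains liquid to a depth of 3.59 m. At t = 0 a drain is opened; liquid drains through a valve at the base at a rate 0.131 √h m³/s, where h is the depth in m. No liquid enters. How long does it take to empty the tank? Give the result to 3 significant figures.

152 s

With no inflow, A dh/dt = −0.131 √h.
This is separable: 2 d(√h)/dt = −0.131/A, so √h = √h₀ − (0.131/(2A)) t.
Tank is empty when √h = 0: t_empty = 2A√h₀/0.131.
t_empty = 2·5.25·√3.59/0.131 = 10.500·1.8947/0.131 = 151.87 s.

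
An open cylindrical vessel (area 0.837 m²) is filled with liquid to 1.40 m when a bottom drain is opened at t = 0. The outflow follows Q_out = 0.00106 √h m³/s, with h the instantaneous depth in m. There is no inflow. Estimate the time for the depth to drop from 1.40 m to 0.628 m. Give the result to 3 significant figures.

With no inflow, A dh/dt = −0.00106 √h.
This is separable: 2 d(√h)/dt = −0.00106/A, so √h = √h₀ − (0.00106/(2A)) t.
t = 2A(√h₀ − √h)/0.00106 = 2·0.837·(√1.40 − √0.628)/0.00106
  = 1.6740 × (1.1832 − 0.79246) / 0.00106 = 617.09 s.

617 s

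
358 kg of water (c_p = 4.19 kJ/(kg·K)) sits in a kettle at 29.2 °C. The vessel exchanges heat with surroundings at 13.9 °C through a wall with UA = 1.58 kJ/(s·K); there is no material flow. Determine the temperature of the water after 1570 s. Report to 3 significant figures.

M c_p dT/dt = −UA(T − T_amb).
dT/dt = (T_ss − T)/τ with T_ss = T_amb = 13.900 °C, τ = M c_p/UA = 358·4.19/1.58 = 949.38 s.
Integrating: T(t) = T_ss + (T₀ − T_ss) e^(−t/τ).
T(1570) = 13.900 + (15.300)·0.19134 = 16.827 °C.

16.8 °C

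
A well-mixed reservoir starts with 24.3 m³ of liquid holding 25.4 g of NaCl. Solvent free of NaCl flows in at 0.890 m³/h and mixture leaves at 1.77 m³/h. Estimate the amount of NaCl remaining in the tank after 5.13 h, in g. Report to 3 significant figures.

Total volume: dV/dt = Q_in − Q_out = -0.88000 m³/h, so V(t) = 24.3 − 0.88000 t and V(5.13) = 19.786 m³.
No NaCl enters, so dm/dt = −Q_out · (m/V).
Separate: dm/m = −Q_out dt/V(t) ⇒ ln(m/m₀) = −(Q_out/(Q_in−Q_out)) ln(V/V₀).
m = m₀ (V₀/V)^(Q_out/(Q_in−Q_out)) = 25.4 × (24.3/19.786)^(-2.0114) = 16.800 g.

16.8 g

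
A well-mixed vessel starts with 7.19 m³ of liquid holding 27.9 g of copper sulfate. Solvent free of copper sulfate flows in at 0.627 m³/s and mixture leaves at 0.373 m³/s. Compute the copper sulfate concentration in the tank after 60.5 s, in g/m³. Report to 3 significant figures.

0.231 g/m³

Total volume: dV/dt = Q_in − Q_out = 0.25400 m³/s, so V(t) = 7.19 + 0.25400 t and V(60.5) = 22.557 m³.
Species balance (pure solvent in): dm/dt = −Q_out · m/V(t).
Separate: dm/m = −Q_out dt/V(t) ⇒ ln(m/m₀) = −(Q_out/(Q_in−Q_out)) ln(V/V₀).
m = m₀ (V₀/V)^(Q_out/(Q_in−Q_out)) = 27.9 × (7.19/22.557)^(1.4685) = 5.2049 g.
C = m/V = 5.2049/22.557 = 0.23075 g/m³.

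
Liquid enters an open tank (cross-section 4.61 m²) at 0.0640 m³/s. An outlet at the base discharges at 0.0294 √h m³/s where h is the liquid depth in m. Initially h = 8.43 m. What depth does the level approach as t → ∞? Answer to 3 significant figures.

A dh/dt = Q_in − 0.0294 √h. Steady state requires inflow = outflow:
Q_in = 0.0294 √h_ss ⇒ √h_ss = 0.0640/0.0294 = 2.1769.
h_ss = 2.1769² = 4.7388 m. (Since h₀ = 8.43 m > h_ss, the level will fall toward this value.)

4.74 m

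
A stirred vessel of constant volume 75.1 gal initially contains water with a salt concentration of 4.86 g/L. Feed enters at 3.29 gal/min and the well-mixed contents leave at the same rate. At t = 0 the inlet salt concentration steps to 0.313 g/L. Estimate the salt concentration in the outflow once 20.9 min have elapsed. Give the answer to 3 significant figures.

Unsteady species balance (constant V, well mixed): V dC/dt = Q(C_in − C).
So dC/dt = (C_in − C)/τ with τ = V/Q = 75.1/3.29 = 22.827 min.
This is linear first-order; C(t) = C_in + (C₀ − C_in) e^(−t/τ).
C(20.9) = 0.313 + (4.86 − 0.313)·e^(−20.9/22.827) = 0.313 + (4.5470)·0.40028 = 2.1331 g/L.

2.13 g/L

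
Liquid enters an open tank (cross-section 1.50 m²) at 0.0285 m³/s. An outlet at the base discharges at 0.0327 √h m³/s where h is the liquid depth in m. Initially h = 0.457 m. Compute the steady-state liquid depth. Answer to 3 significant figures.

Mass balance (ρ constant): A dh/dt = Q_in − 0.0327 √h. At steady state dh/dt = 0:
Q_in = 0.0327 √h_ss ⇒ √h_ss = 0.0285/0.0327 = 0.87156.
h_ss = 0.87156² = 0.75962 m. (Since h₀ = 0.457 m < h_ss, the level will rise toward this value.)

0.760 m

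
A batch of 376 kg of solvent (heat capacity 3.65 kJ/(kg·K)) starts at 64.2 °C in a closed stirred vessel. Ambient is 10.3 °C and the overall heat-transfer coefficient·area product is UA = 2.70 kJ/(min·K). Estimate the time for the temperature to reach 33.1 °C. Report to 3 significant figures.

437 min

M c_p dT/dt = −UA(T − T_amb).
τ = M c_p/UA = 508.30 min; T_ss = T_amb = 10.300 °C.
T(t) = T_ss + (T₀ − T_ss)e^(−t/τ); set T = 33.1:
t = −τ ln[(T − T_ss)/(T₀ − T_ss)] = −508.30 · ln(0.42301) = 437.32 min.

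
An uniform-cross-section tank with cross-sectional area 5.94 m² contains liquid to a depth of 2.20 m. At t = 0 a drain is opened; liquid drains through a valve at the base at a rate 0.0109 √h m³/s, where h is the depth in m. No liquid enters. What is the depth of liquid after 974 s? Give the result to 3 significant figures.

0.348 m

A dh/dt = −Q_out = −0.0109 √h.
∫ h^(−1/2) dh = −(0.0109/A) ∫ dt, giving 2√h = 2√h₀ − (0.0109/A) t.
√h = √2.20 − 0.0109·974/(2·5.94) = 1.4832 − 0.89365 = 0.58959.
h = 0.58959² = 0.34761 m.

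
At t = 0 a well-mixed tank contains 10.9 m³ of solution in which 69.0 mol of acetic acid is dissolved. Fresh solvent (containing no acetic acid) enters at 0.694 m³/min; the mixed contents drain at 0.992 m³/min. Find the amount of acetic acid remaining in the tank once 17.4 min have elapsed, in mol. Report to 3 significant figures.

Total volume: dV/dt = Q_in − Q_out = -0.29800 m³/min, so V(t) = 10.9 − 0.29800 t and V(17.4) = 5.7148 m³.
Solute balance: dm/dt = 0 − Q_out C = −Q_out m/V(t).
dm/m = −Q_out dt/(V₀ − 0.29800 t); integrating gives ln(m/m₀) = −(Q_out/(Q_in−Q_out)) ln(V/V₀).
m = m₀ (V₀/V)^(Q_out/(Q_in−Q_out)) = 69.0 × (10.9/5.7148)^(-3.3289) = 8.0418 mol.

8.04 mol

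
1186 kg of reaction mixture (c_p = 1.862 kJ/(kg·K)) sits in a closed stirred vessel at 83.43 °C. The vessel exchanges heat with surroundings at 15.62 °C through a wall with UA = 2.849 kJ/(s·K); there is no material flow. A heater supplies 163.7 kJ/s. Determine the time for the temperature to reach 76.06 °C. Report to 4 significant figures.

964.8 s

Unsteady energy balance on the tank contents: M c_p dT/dt = −UA(T − T_amb) + Q̇.
τ = M c_p/UA = 775.125 s; T_ss = T_amb + Q̇/UA = 15.62 + 163.7/2.849 = 73.0788 °C.
T(t) = T_ss + (T₀ − T_ss)e^(−t/τ); set T = 76.06:
t = −τ ln[(T − T_ss)/(T₀ − T_ss)] = −775.125 · ln(0.288008) = 964.850 s.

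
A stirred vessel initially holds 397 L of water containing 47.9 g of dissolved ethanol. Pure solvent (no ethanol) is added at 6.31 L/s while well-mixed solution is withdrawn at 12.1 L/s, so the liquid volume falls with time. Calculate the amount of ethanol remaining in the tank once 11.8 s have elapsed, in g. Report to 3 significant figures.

Let m(t) be the amount of ethanol. Volume: V(t) = V₀ + (Q_in − Q_out) t = 397 − 5.7900 t; V(11.8) = 328.68 L.
Species balance (pure solvent in): dm/dt = −Q_out · m/V(t).
dm/m = −Q_out dt/(V₀ − 5.7900 t); integrating gives ln(m/m₀) = −(Q_out/(Q_in−Q_out)) ln(V/V₀).
m = m₀ (V₀/V)^(Q_out/(Q_in−Q_out)) = 47.9 × (397/328.68)^(-2.0898) = 32.280 g.

32.3 g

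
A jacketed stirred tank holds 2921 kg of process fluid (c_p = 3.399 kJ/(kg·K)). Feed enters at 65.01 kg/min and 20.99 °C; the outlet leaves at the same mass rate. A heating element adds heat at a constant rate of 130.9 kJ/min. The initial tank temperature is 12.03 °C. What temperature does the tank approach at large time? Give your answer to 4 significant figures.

Unsteady energy balance on the tank contents: M c_p dT/dt = ṁ c_p (T_in − T) + 130.9.
At steady state dT/dt = 0 ⇒ T_ss = T_in + Q̇/(ṁ c_p) = 20.99 + 130.9/(65.01·3.399) = 21.5824 °C.

21.58 °C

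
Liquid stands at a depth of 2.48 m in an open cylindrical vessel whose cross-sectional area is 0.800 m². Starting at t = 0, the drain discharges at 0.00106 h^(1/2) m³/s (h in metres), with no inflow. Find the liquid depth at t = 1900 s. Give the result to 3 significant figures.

0.0999 m

With no inflow, A dh/dt = −0.00106 √h.
Separate and integrate: 2(√h − √h₀) = −(0.00106/A) t.
√h = √2.48 − 0.00106·1900/(2·0.800) = 1.5748 − 1.2587 = 0.31605.
h = 0.31605² = 0.099889 m.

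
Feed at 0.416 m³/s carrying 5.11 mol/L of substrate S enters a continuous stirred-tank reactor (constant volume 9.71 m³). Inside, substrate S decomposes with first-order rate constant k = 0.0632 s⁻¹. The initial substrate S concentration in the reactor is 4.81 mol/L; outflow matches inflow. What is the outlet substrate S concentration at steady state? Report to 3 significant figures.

V dC/dt = Q(C_in − C) − k V C.
Steady state (dC/dt = 0): C_ss = Q C_in/(Q + kV) = C_in/(1 + kV/Q).
C_ss = 0.416·5.11/(0.416 + 0.0632·9.71) = 2.1258/1.0297 = 2.0645 mol/L.

2.06 mol/L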